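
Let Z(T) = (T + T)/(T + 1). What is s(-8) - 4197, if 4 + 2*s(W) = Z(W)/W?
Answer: -29394/7 ≈ -4199.1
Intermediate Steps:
Z(T) = 2*T/(1 + T) (Z(T) = (2*T)/(1 + T) = 2*T/(1 + T))
s(W) = -2 + 1/(1 + W) (s(W) = -2 + ((2*W/(1 + W))/W)/2 = -2 + (2/(1 + W))/2 = -2 + 1/(1 + W))
s(-8) - 4197 = (-1 - 2*(-8))/(1 - 8) - 4197 = (-1 + 16)/(-7) - 4197 = -⅐*15 - 4197 = -15/7 - 4197 = -29394/7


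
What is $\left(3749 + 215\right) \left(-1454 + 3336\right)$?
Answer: $7460248$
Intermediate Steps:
$\left(3749 + 215\right) \left(-1454 + 3336\right) = 3964 \cdot 1882 = 7460248$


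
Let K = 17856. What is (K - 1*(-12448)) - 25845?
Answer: 4459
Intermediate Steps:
(K - 1*(-12448)) - 25845 = (17856 - 1*(-12448)) - 25845 = (17856 + 12448) - 25845 = 30304 - 25845 = 4459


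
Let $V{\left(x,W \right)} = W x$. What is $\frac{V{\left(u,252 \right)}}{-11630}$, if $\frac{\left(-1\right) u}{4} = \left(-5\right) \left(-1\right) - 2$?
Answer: $\frac{1512}{5815} \approx 0.26002$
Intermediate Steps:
$u = -12$ ($u = - 4 \left(\left(-5\right) \left(-1\right) - 2\right) = - 4 \left(5 - 2\right) = \left(-4\right) 3 = -12$)
$\frac{V{\left(u,252 \right)}}{-11630} = \frac{252 \left(-12\right)}{-11630} = \left(-3024\right) \left(- \frac{1}{11630}\right) = \frac{1512}{5815}$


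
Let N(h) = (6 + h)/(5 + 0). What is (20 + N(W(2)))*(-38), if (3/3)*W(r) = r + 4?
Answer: -4256/5 ≈ -851.20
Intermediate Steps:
W(r) = 4 + r (W(r) = r + 4 = 4 + r)
N(h) = 6/5 + h/5 (N(h) = (6 + h)/5 = (6 + h)*(⅕) = 6/5 + h/5)
(20 + N(W(2)))*(-38) = (20 + (6/5 + (4 + 2)/5))*(-38) = (20 + (6/5 + (⅕)*6))*(-38) = (20 + (6/5 + 6/5))*(-38) = (20 + 12/5)*(-38) = (112/5)*(-38) = -4256/5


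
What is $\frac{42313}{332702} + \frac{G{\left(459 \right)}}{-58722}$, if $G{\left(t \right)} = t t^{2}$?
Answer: $- \frac{2680888061206}{1628077237} \approx -1646.7$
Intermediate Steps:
$G{\left(t \right)} = t^{3}$
$\frac{42313}{332702} + \frac{G{\left(459 \right)}}{-58722} = \frac{42313}{332702} + \frac{459^{3}}{-58722} = 42313 \cdot \frac{1}{332702} + 96702579 \left(- \frac{1}{58722}\right) = \frac{42313}{332702} - \frac{32234193}{19574} = - \frac{2680888061206}{1628077237}$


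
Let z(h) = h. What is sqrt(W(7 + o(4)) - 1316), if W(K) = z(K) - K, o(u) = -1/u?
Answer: 2*I*sqrt(329) ≈ 36.277*I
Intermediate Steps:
W(K) = 0 (W(K) = K - K = 0)
sqrt(W(7 + o(4)) - 1316) = sqrt(0 - 1316) = sqrt(-1316) = 2*I*sqrt(329)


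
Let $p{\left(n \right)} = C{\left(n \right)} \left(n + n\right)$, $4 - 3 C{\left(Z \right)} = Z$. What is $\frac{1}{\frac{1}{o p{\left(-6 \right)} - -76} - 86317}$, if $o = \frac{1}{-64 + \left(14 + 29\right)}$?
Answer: $- \frac{1636}{141214591} \approx -1.1585 \cdot 10^{-5}$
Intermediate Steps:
$C{\left(Z \right)} = \frac{4}{3} - \frac{Z}{3}$
$o = - \frac{1}{21}$ ($o = \frac{1}{-64 + 43} = \frac{1}{-21} = - \frac{1}{21} \approx -0.047619$)
$p{\left(n \right)} = 2 n \left(\frac{4}{3} - \frac{n}{3}\right)$ ($p{\left(n \right)} = \left(\frac{4}{3} - \frac{n}{3}\right) \left(n + n\right) = \left(\frac{4}{3} - \frac{n}{3}\right) 2 n = 2 n \left(\frac{4}{3} - \frac{n}{3}\right)$)
$\frac{1}{\frac{1}{o p{\left(-6 \right)} - -76} - 86317} = \frac{1}{\frac{1}{- \frac{\frac{2}{3} \left(-6\right) \left(4 - -6\right)}{21} - -76} - 86317} = \frac{1}{\frac{1}{- \frac{\frac{2}{3} \left(-6\right) \left(4 + 6\right)}{21} + 76} - 86317} = \frac{1}{\frac{1}{- \frac{\frac{2}{3} \left(-6\right) 10}{21} + 76} - 86317} = \frac{1}{\frac{1}{\left(- \frac{1}{21}\right) \left(-40\right) + 76} - 86317} = \frac{1}{\frac{1}{\frac{40}{21} + 76} - 86317} = \frac{1}{\frac{1}{\frac{1636}{21}} - 86317} = \frac{1}{\frac{21}{1636} - 86317} = \frac{1}{- \frac{141214591}{1636}} = - \frac{1636}{141214591}$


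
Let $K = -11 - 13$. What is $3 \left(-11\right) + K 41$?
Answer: $-1017$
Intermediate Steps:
$K = -24$ ($K = -11 - 13 = -24$)
$3 \left(-11\right) + K 41 = 3 \left(-11\right) - 984 = -33 - 984 = -1017$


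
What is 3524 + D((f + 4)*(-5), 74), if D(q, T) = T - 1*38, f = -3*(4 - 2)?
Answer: 3560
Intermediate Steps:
f = -6 (f = -3*2 = -6)
D(q, T) = -38 + T (D(q, T) = T - 38 = -38 + T)
3524 + D((f + 4)*(-5), 74) = 3524 + (-38 + 74) = 3524 + 36 = 3560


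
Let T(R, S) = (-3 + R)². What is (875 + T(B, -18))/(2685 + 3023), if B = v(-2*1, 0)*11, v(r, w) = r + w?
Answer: 375/1427 ≈ 0.26279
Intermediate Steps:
B = -22 (B = (-2*1 + 0)*11 = (-2 + 0)*11 = -2*11 = -22)
(875 + T(B, -18))/(2685 + 3023) = (875 + (-3 - 22)²)/(2685 + 3023) = (875 + (-25)²)/5708 = (875 + 625)*(1/5708) = 1500*(1/5708) = 375/1427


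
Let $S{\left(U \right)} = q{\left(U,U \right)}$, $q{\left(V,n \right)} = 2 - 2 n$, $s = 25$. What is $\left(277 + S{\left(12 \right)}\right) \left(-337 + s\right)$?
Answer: $-79560$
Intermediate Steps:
$S{\left(U \right)} = 2 - 2 U$
$\left(277 + S{\left(12 \right)}\right) \left(-337 + s\right) = \left(277 + \left(2 - 24\right)\right) \left(-337 + 25\right) = \left(277 + \left(2 - 24\right)\right) \left(-312\right) = \left(277 - 22\right) \left(-312\right) = 255 \left(-312\right) = -79560$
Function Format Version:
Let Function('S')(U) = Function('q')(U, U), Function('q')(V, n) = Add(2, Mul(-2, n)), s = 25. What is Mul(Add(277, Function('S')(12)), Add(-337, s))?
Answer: -79560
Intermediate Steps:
Function('S')(U) = Add(2, Mul(-2, U))
Mul(Add(277, Function('S')(12)), Add(-337, s)) = Mul(Add(277, Add(2, Mul(-2, 12))), Add(-337, 25)) = Mul(Add(277, Add(2, -24)), -312) = Mul(Add(277, -22), -312) = Mul(255, -312) = -79560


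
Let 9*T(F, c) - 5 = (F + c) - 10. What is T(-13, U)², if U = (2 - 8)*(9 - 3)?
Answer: 36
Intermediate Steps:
U = -36 (U = -6*6 = -36)
T(F, c) = -5/9 + F/9 + c/9 (T(F, c) = 5/9 + ((F + c) - 10)/9 = 5/9 + (-10 + F + c)/9 = 5/9 + (-10/9 + F/9 + c/9) = -5/9 + F/9 + c/9)
T(-13, U)² = (-5/9 + (⅑)*(-13) + (⅑)*(-36))² = (-5/9 - 13/9 - 4)² = (-6)² = 36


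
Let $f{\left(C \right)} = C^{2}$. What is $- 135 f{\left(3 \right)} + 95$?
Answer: $-1120$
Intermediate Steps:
$- 135 f{\left(3 \right)} + 95 = - 135 \cdot 3^{2} + 95 = \left(-135\right) 9 + 95 = -1215 + 95 = -1120$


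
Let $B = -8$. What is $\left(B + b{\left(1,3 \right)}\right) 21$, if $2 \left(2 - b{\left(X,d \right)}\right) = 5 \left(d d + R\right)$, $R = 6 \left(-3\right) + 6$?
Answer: $\frac{63}{2} \approx 31.5$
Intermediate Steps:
$R = -12$ ($R = -18 + 6 = -12$)
$b{\left(X,d \right)} = 32 - \frac{5 d^{2}}{2}$ ($b{\left(X,d \right)} = 2 - \frac{5 \left(d d - 12\right)}{2} = 2 - \frac{5 \left(d^{2} - 12\right)}{2} = 2 - \frac{5 \left(-12 + d^{2}\right)}{2} = 2 - \frac{-60 + 5 d^{2}}{2} = 2 - \left(-30 + \frac{5 d^{2}}{2}\right) = 32 - \frac{5 d^{2}}{2}$)
$\left(B + b{\left(1,3 \right)}\right) 21 = \left(-8 + \left(32 - \frac{5 \cdot 3^{2}}{2}\right)\right) 21 = \left(-8 + \left(32 - \frac{45}{2}\right)\right) 21 = \left(-8 + \frac{19}{2}\right) 21 = \frac{3}{2} \cdot 21 = \frac{63}{2}$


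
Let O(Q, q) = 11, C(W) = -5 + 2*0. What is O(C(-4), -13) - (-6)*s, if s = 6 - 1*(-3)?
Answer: 65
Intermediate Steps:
C(W) = -5 (C(W) = -5 + 0 = -5)
s = 9 (s = 6 + 3 = 9)
O(C(-4), -13) - (-6)*s = 11 - (-6)*9 = 11 - 1*(-54) = 11 + 54 = 65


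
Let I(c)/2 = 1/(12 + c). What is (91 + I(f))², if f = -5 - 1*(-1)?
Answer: 133225/16 ≈ 8326.6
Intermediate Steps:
f = -4 (f = -5 + 1 = -4)
I(c) = 2/(12 + c)
(91 + I(f))² = (91 + 2/(12 - 4))² = (91 + 2/8)² = (91 + 2*(⅛))² = (91 + ¼)² = (365/4)² = 133225/16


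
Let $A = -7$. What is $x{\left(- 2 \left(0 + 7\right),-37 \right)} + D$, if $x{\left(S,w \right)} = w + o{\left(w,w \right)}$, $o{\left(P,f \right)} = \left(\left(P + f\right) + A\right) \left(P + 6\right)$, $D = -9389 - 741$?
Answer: $-7656$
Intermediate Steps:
$D = -10130$ ($D = -9389 - 741 = -10130$)
$o{\left(P,f \right)} = \left(6 + P\right) \left(-7 + P + f\right)$ ($o{\left(P,f \right)} = \left(\left(P + f\right) - 7\right) \left(P + 6\right) = \left(-7 + P + f\right) \left(6 + P\right) = \left(6 + P\right) \left(-7 + P + f\right)$)
$x{\left(S,w \right)} = -42 + 2 w^{2} + 6 w$ ($x{\left(S,w \right)} = w + \left(-42 + w^{2} - w + 6 w + w w\right) = w + \left(-42 + w^{2} - w + 6 w + w^{2}\right) = w + \left(-42 + 2 w^{2} + 5 w\right) = -42 + 2 w^{2} + 6 w$)
$x{\left(- 2 \left(0 + 7\right),-37 \right)} + D = \left(-42 + 2 \left(-37\right)^{2} + 6 \left(-37\right)\right) - 10130 = \left(-42 + 2 \cdot 1369 - 222\right) - 10130 = \left(-42 + 2738 - 222\right) - 10130 = 2474 - 10130 = -7656$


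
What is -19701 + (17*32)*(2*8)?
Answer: -10997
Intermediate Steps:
-19701 + (17*32)*(2*8) = -19701 + 544*16 = -19701 + 8704 = -10997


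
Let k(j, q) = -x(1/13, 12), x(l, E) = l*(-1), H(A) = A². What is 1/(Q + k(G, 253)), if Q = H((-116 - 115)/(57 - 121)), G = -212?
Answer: 53248/697789 ≈ 0.076310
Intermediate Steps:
x(l, E) = -l
Q = 53361/4096 (Q = ((-116 - 115)/(57 - 121))² = (-231/(-64))² = (-231*(-1/64))² = (231/64)² = 53361/4096 ≈ 13.028)
k(j, q) = 1/13 (k(j, q) = -(-1)/13 = -1*(-1/13) = 1/13)
1/(Q + k(G, 253)) = 1/(53361/4096 + 1/13) = 1/(697789/53248) = 53248/697789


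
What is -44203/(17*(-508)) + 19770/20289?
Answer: 355856129/58405268 ≈ 6.0929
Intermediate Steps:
-44203/(17*(-508)) + 19770/20289 = -44203/(-8636) + 19770*(1/20289) = -44203*(-1/8636) + 6590/6763 = 44203/8636 + 6590/6763 = 355856129/58405268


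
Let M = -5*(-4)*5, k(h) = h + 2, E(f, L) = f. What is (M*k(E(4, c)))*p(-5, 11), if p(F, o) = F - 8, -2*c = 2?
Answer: -7800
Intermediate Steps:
c = -1 (c = -½*2 = -1)
k(h) = 2 + h
p(F, o) = -8 + F
M = 100 (M = 20*5 = 100)
(M*k(E(4, c)))*p(-5, 11) = (100*(2 + 4))*(-8 - 5) = (100*6)*(-13) = 600*(-13) = -7800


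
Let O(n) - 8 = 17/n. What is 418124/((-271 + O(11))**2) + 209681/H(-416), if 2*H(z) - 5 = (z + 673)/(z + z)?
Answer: 721539128802949/8070795132 ≈ 89401.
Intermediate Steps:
O(n) = 8 + 17/n
H(z) = 5/2 + (673 + z)/(4*z) (H(z) = 5/2 + ((z + 673)/(z + z))/2 = 5/2 + ((673 + z)/((2*z)))/2 = 5/2 + ((673 + z)*(1/(2*z)))/2 = 5/2 + ((673 + z)/(2*z))/2 = 5/2 + (673 + z)/(4*z))
418124/((-271 + O(11))**2) + 209681/H(-416) = 418124/((-271 + (8 + 17/11))**2) + 209681/(((1/4)*(673 + 11*(-416))/(-416))) = 418124/((-271 + (8 + 17*(1/11)))**2) + 209681/(((1/4)*(-1/416)*(673 - 4576))) = 418124/((-271 + (8 + 17/11))**2) + 209681/(((1/4)*(-1/416)*(-3903))) = 418124/((-271 + 105/11)**2) + 209681/(3903/1664) = 418124/((-2876/11)**2) + 209681*(1664/3903) = 418124/(8271376/121) + 348909184/3903 = 418124*(121/8271376) + 348909184/3903 = 12648251/2067844 + 348909184/3903 = 721539128802949/8070795132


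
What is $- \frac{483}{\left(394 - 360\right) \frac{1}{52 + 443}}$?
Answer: $- \frac{239085}{34} \approx -7031.9$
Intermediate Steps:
$- \frac{483}{\left(394 - 360\right) \frac{1}{52 + 443}} = - \frac{483}{34 \cdot \frac{1}{495}} = - \frac{483}{\frac{34}{495}} = \left(-483\right) \frac{495}{34} = - \frac{239085}{34}$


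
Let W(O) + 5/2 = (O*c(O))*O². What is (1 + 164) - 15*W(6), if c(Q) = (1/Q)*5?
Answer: -4995/2 ≈ -2497.5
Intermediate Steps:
c(Q) = 5/Q
W(O) = -5/2 + 5*O² (W(O) = -5/2 + (O*(5/O))*O² = -5/2 + 5*O²)
(1 + 164) - 15*W(6) = (1 + 164) - 15*(-5/2 + 5*6²) = 165 - 15*(-5/2 + 5*36) = 165 - 15*(-5/2 + 180) = 165 - 15*355/2 = 165 - 5325/2 = -4995/2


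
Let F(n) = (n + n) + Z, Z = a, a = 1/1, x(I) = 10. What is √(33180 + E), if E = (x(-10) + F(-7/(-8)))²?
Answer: √533481/4 ≈ 182.60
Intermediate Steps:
a = 1 (a = 1*1 = 1)
Z = 1
F(n) = 1 + 2*n (F(n) = (n + n) + 1 = 2*n + 1 = 1 + 2*n)
E = 2601/16 (E = (10 + (1 + 2*(-7/(-8))))² = (10 + (1 + 2*(-7*(-⅛))))² = (10 + (1 + 2*(7/8)))² = (10 + (1 + 7/4))² = (10 + 11/4)² = (51/4)² = 2601/16 ≈ 162.56)
√(33180 + E) = √(33180 + 2601/16) = √(533481/16) = √533481/4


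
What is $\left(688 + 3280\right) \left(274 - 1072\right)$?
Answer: $-3166464$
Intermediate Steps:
$\left(688 + 3280\right) \left(274 - 1072\right) = 3968 \left(-798\right) = -3166464$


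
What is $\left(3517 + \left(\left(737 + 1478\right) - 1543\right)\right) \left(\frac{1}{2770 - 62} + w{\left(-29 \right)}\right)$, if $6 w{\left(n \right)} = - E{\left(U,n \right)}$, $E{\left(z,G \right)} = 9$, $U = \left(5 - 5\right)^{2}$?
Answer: $- \frac{17011529}{2708} \approx -6282.0$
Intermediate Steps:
$U = 0$ ($U = 0^{2} = 0$)
$w{\left(n \right)} = - \frac{3}{2}$ ($w{\left(n \right)} = \frac{\left(-1\right) 9}{6} = \frac{1}{6} \left(-9\right) = - \frac{3}{2}$)
$\left(3517 + \left(\left(737 + 1478\right) - 1543\right)\right) \left(\frac{1}{2770 - 62} + w{\left(-29 \right)}\right) = \left(3517 + \left(\left(737 + 1478\right) - 1543\right)\right) \left(\frac{1}{2770 - 62} - \frac{3}{2}\right) = \left(3517 + \left(2215 - 1543\right)\right) \left(\frac{1}{2708} - \frac{3}{2}\right) = \left(3517 + 672\right) \left(\frac{1}{2708} - \frac{3}{2}\right) = 4189 \left(- \frac{4061}{2708}\right) = - \frac{17011529}{2708}$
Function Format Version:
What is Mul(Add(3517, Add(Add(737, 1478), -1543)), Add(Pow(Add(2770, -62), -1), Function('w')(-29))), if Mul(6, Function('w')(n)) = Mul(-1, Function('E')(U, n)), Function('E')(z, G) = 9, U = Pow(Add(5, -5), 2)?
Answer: Rational(-17011529, 2708) ≈ -6282.0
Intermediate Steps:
U = 0 (U = Pow(0, 2) = 0)
Function('w')(n) = Rational(-3, 2) (Function('w')(n) = Mul(Rational(1, 6), Mul(-1, 9)) = Mul(Rational(1, 6), -9) = Rational(-3, 2))
Mul(Add(3517, Add(Add(737, 1478), -1543)), Add(Pow(Add(2770, -62), -1), Function('w')(-29))) = Mul(Add(3517, Add(Add(737, 1478), -1543)), Add(Pow(Add(2770, -62), -1), Rational(-3, 2))) = Mul(Add(3517, Add(2215, -1543)), Add(Pow(2708, -1), Rational(-3, 2))) = Mul(Add(3517, 672), Add(Rational(1, 2708), Rational(-3, 2))) = Mul(4189, Rational(-4061, 2708)) = Rational(-17011529, 2708)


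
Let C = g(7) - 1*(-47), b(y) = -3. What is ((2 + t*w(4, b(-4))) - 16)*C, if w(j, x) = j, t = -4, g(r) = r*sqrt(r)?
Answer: -1410 - 210*sqrt(7) ≈ -1965.6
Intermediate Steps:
g(r) = r**(3/2)
C = 47 + 7*sqrt(7) (C = 7**(3/2) - 1*(-47) = 7*sqrt(7) + 47 = 47 + 7*sqrt(7) ≈ 65.520)
((2 + t*w(4, b(-4))) - 16)*C = ((2 - 4*4) - 16)*(47 + 7*sqrt(7)) = ((2 - 16) - 16)*(47 + 7*sqrt(7)) = (-14 - 16)*(47 + 7*sqrt(7)) = -30*(47 + 7*sqrt(7)) = -1410 - 210*sqrt(7)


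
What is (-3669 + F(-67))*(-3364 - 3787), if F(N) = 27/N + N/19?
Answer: 33435494489/1273 ≈ 2.6265e+7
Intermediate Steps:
F(N) = 27/N + N/19 (F(N) = 27/N + N*(1/19) = 27/N + N/19)
(-3669 + F(-67))*(-3364 - 3787) = (-3669 + (27/(-67) + (1/19)*(-67)))*(-3364 - 3787) = (-3669 + (27*(-1/67) - 67/19))*(-7151) = (-3669 + (-27/67 - 67/19))*(-7151) = (-3669 - 5002/1273)*(-7151) = -4675639/1273*(-7151) = 33435494489/1273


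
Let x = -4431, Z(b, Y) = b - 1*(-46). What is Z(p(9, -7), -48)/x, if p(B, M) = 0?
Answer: -46/4431 ≈ -0.010381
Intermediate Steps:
Z(b, Y) = 46 + b (Z(b, Y) = b + 46 = 46 + b)
Z(p(9, -7), -48)/x = (46 + 0)/(-4431) = 46*(-1/4431) = -46/4431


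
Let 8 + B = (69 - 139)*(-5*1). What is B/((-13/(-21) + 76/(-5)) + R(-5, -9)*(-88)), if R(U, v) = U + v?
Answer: 35910/127829 ≈ 0.28092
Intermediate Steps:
B = 342 (B = -8 + (69 - 139)*(-5*1) = -8 - 70*(-5) = -8 + 350 = 342)
B/((-13/(-21) + 76/(-5)) + R(-5, -9)*(-88)) = 342/((-13/(-21) + 76/(-5)) + (-5 - 9)*(-88)) = 342/((-13*(-1/21) + 76*(-⅕)) - 14*(-88)) = 342/((13/21 - 76/5) + 1232) = 342/(-1531/105 + 1232) = 342/(127829/105) = 342*(105/127829) = 35910/127829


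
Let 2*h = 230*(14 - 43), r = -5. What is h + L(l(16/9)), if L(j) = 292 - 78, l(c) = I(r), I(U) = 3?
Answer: -3121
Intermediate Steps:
l(c) = 3
L(j) = 214
h = -3335 (h = (230*(14 - 43))/2 = (230*(-29))/2 = (½)*(-6670) = -3335)
h + L(l(16/9)) = -3335 + 214 = -3121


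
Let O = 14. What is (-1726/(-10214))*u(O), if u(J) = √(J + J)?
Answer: 1726*√7/5107 ≈ 0.89418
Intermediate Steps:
u(J) = √2*√J (u(J) = √(2*J) = √2*√J)
(-1726/(-10214))*u(O) = (-1726/(-10214))*(√2*√14) = (-1726*(-1/10214))*(2*√7) = 863*(2*√7)/5107 = 1726*√7/5107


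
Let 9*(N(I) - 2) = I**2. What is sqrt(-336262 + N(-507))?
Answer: I*sqrt(307699) ≈ 554.71*I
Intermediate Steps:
N(I) = 2 + I**2/9
sqrt(-336262 + N(-507)) = sqrt(-336262 + (2 + (1/9)*(-507)**2)) = sqrt(-336262 + (2 + (1/9)*257049)) = sqrt(-336262 + (2 + 28561)) = sqrt(-336262 + 28563) = sqrt(-307699) = I*sqrt(307699)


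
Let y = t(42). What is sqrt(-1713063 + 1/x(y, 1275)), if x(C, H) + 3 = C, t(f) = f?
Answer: 4*I*sqrt(162848049)/39 ≈ 1308.8*I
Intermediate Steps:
y = 42
x(C, H) = -3 + C
sqrt(-1713063 + 1/x(y, 1275)) = sqrt(-1713063 + 1/(-3 + 42)) = sqrt(-1713063 + 1/39) = sqrt(-66809456/39) = 4*I*sqrt(162848049)/39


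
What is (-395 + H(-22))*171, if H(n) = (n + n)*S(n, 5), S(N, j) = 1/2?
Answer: -71307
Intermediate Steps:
S(N, j) = 1/2
H(n) = n (H(n) = (n + n)*(1/2) = (2*n)*(1/2) = n)
(-395 + H(-22))*171 = (-395 - 22)*171 = -417*171 = -71307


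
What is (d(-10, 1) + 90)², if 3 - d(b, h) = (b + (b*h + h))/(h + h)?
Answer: 42025/4 ≈ 10506.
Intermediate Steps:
d(b, h) = 3 - (b + h + b*h)/(2*h) (d(b, h) = 3 - (b + (b*h + h))/(h + h) = 3 - (b + (h + b*h))/(2*h) = 3 - (b + h + b*h)*1/(2*h) = 3 - (b + h + b*h)/(2*h))
(d(-10, 1) + 90)² = ((½)*(-1*(-10) - 1*1*(-5 - 10))/1 + 90)² = ((½)*1*(10 - 1*1*(-15)) + 90)² = ((½)*1*(10 + 15) + 90)² = ((½)*1*25 + 90)² = (25/2 + 90)² = (205/2)² = 42025/4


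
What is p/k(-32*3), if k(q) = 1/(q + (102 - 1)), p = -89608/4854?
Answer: -224020/2427 ≈ -92.303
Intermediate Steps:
p = -44804/2427 (p = -89608*1/4854 = -44804/2427 ≈ -18.461)
k(q) = 1/(101 + q) (k(q) = 1/(q + 101) = 1/(101 + q))
p/k(-32*3) = -44804/(2427*(1/(101 - 32*3))) = -44804/(2427*(1/(101 - 96))) = -44804/(2427*(1/5)) = -44804/(2427*⅕) = -44804/2427*5 = -224020/2427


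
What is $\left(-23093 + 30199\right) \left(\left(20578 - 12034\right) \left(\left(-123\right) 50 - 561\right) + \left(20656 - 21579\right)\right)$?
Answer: $-407455957942$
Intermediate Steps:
$\left(-23093 + 30199\right) \left(\left(20578 - 12034\right) \left(\left(-123\right) 50 - 561\right) + \left(20656 - 21579\right)\right) = 7106 \left(8544 \left(-6150 - 561\right) + \left(20656 - 21579\right)\right) = 7106 \left(8544 \left(-6711\right) - 923\right) = 7106 \left(-57338784 - 923\right) = 7106 \left(-57339707\right) = -407455957942$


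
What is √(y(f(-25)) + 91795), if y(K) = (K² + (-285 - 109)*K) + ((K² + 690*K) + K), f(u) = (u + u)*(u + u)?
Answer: √13334295 ≈ 3651.6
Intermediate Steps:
f(u) = 4*u² (f(u) = (2*u)*(2*u) = 4*u²)
y(K) = 2*K² + 297*K (y(K) = (K² - 394*K) + (K² + 691*K) = 2*K² + 297*K)
√(y(f(-25)) + 91795) = √((4*(-25)²)*(297 + 2*(4*(-25)²)) + 91795) = √((4*625)*(297 + 2*(4*625)) + 91795) = √(2500*(297 + 2*2500) + 91795) = √(2500*(297 + 5000) + 91795) = √(2500*5297 + 91795) = √(13242500 + 91795) = √13334295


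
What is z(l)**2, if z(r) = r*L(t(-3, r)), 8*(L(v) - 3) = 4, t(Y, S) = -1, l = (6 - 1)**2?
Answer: 30625/4 ≈ 7656.3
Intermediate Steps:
l = 25 (l = 5**2 = 25)
L(v) = 7/2 (L(v) = 3 + (1/8)*4 = 3 + 1/2 = 7/2)
z(r) = 7*r/2 (z(r) = r*(7/2) = 7*r/2)
z(l)**2 = ((7/2)*25)**2 = (175/2)**2 = 30625/4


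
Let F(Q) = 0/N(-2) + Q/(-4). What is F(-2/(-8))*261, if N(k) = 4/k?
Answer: -261/16 ≈ -16.313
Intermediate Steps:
F(Q) = -Q/4 (F(Q) = 0/((4/(-2))) + Q/(-4) = 0/((4*(-1/2))) + Q*(-1/4) = 0/(-2) - Q/4 = 0*(-1/2) - Q/4 = 0 - Q/4 = -Q/4)
F(-2/(-8))*261 = -(-1)/(2*(-8))*261 = -(-1)*(-1)/(2*8)*261 = -1/4*1/4*261 = -1/16*261 = -261/16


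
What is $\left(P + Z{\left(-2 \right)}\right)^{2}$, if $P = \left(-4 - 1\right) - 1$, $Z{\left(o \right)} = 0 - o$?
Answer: $16$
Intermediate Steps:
$Z{\left(o \right)} = - o$
$P = -6$ ($P = -5 - 1 = -6$)
$\left(P + Z{\left(-2 \right)}\right)^{2} = \left(-6 - -2\right)^{2} = \left(-6 + 2\right)^{2} = \left(-4\right)^{2} = 16$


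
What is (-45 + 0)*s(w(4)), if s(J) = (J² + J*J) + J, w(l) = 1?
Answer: -135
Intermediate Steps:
s(J) = J + 2*J² (s(J) = (J² + J²) + J = 2*J² + J = J + 2*J²)
(-45 + 0)*s(w(4)) = (-45 + 0)*(1*(1 + 2*1)) = -45*(1 + 2) = -45*3 = -135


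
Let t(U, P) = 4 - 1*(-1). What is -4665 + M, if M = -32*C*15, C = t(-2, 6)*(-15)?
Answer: 31335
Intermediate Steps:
t(U, P) = 5 (t(U, P) = 4 + 1 = 5)
C = -75 (C = 5*(-15) = -75)
M = 36000 (M = -32*(-75)*15 = 2400*15 = 36000)
-4665 + M = -4665 + 36000 = 31335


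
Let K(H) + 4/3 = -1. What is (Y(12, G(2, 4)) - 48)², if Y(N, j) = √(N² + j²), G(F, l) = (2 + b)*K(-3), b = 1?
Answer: (48 - √193)² ≈ 1163.3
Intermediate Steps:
K(H) = -7/3 (K(H) = -4/3 - 1 = -7/3)
G(F, l) = -7 (G(F, l) = (2 + 1)*(-7/3) = 3*(-7/3) = -7)
(Y(12, G(2, 4)) - 48)² = (√(12² + (-7)²) - 48)² = (√(144 + 49) - 48)² = (√193 - 48)² = (-48 + √193)²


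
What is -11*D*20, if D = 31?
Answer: -6820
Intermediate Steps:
-11*D*20 = -11*31*20 = -341*20 = -6820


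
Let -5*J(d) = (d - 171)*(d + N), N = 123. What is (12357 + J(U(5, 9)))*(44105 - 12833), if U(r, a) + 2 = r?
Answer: 2594106216/5 ≈ 5.1882e+8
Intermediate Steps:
U(r, a) = -2 + r
J(d) = -(-171 + d)*(123 + d)/5 (J(d) = -(d - 171)*(d + 123)/5 = -(-171 + d)*(123 + d)/5)
(12357 + J(U(5, 9)))*(44105 - 12833) = (12357 + (21033/5 - (-2 + 5)²/5 + 48*(-2 + 5)/5))*(44105 - 12833) = (12357 + (21033/5 - ⅕*3² + (48/5)*3))*31272 = (12357 + (21033/5 - ⅕*9 + 144/5))*31272 = (12357 + (21033/5 - 9/5 + 144/5))*31272 = (12357 + 21168/5)*31272 = (82953/5)*31272 = 2594106216/5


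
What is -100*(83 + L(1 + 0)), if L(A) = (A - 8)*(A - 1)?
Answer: -8300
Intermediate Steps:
L(A) = (-1 + A)*(-8 + A) (L(A) = (-8 + A)*(-1 + A) = (-1 + A)*(-8 + A))
-100*(83 + L(1 + 0)) = -100*(83 + (8 + (1 + 0)**2 - 9*(1 + 0))) = -100*(83 + (8 + 1**2 - 9*1)) = -100*(83 + (8 + 1 - 9)) = -100*(83 + 0) = -100*83 = -8300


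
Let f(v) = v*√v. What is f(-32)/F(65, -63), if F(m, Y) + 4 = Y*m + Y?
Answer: 64*I*√2/2081 ≈ 0.043493*I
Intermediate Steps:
F(m, Y) = -4 + Y + Y*m (F(m, Y) = -4 + (Y*m + Y) = -4 + (Y + Y*m) = -4 + Y + Y*m)
f(v) = v^(3/2)
f(-32)/F(65, -63) = (-32)^(3/2)/(-4 - 63 - 63*65) = (-128*I*√2)/(-4 - 63 - 4095) = -128*I*√2/(-4162) = -128*I*√2*(-1/4162) = 64*I*√2/2081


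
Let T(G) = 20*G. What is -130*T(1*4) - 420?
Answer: -10820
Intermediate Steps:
-130*T(1*4) - 420 = -2600*1*4 - 420 = -2600*4 - 420 = -130*80 - 420 = -10400 - 420 = -10820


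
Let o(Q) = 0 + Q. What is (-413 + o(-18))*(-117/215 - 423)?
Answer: 39247722/215 ≈ 1.8255e+5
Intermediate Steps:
o(Q) = Q
(-413 + o(-18))*(-117/215 - 423) = (-413 - 18)*(-117/215 - 423) = -431*(-117*1/215 - 423) = -431*(-117/215 - 423) = -431*(-91062/215) = 39247722/215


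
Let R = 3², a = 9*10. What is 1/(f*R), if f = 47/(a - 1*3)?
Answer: 29/141 ≈ 0.20567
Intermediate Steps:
a = 90
R = 9
f = 47/87 (f = 47/(90 - 1*3) = 47/(90 - 3) = 47/87 ≈ 0.54023)
1/(f*R) = 1/((47/87)*9) = 1/(141/29) = 29/141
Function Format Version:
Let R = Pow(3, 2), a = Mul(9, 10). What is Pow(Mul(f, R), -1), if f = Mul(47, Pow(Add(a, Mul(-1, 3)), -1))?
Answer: Rational(29, 141) ≈ 0.20567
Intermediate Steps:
a = 90
R = 9
f = Rational(47, 87) (f = Mul(47, Pow(Add(90, Mul(-1, 3)), -1)) = Mul(47, Pow(Add(90, -3), -1)) = Mul(47, Pow(87, -1)) = Mul(47, Rational(1, 87)) = Rational(47, 87) ≈ 0.54023)
Pow(Mul(f, R), -1) = Pow(Mul(Rational(47, 87), 9), -1) = Pow(Rational(141, 29), -1) = Rational(29, 141)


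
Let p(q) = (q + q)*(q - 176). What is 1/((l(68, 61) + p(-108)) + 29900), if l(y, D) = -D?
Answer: 1/91183 ≈ 1.0967e-5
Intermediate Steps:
p(q) = 2*q*(-176 + q) (p(q) = (2*q)*(-176 + q) = 2*q*(-176 + q))
1/((l(68, 61) + p(-108)) + 29900) = 1/((-1*61 + 2*(-108)*(-176 - 108)) + 29900) = 1/((-61 + 2*(-108)*(-284)) + 29900) = 1/((-61 + 61344) + 29900) = 1/(61283 + 29900) = 1/91183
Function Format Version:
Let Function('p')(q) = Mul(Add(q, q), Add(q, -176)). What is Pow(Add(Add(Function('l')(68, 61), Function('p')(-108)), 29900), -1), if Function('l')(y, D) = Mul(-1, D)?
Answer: Rational(1, 91183) ≈ 1.0967e-5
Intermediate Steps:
Function('p')(q) = Mul(2, q, Add(-176, q)) (Function('p')(q) = Mul(Mul(2, q), Add(-176, q)) = Mul(2, q, Add(-176, q)))
Pow(Add(Add(Function('l')(68, 61), Function('p')(-108)), 29900), -1) = Pow(Add(Add(Mul(-1, 61), Mul(2, -108, Add(-176, -108))), 29900), -1) = Pow(Add(Add(-61, Mul(2, -108, -284)), 29900), -1) = Pow(Add(Add(-61, 61344), 29900), -1) = Pow(Add(61283, 29900), -1) = Pow(91183, -1) = Rational(1, 91183)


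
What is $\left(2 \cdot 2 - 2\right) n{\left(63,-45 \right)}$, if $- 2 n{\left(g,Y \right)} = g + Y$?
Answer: $-18$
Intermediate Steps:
$n{\left(g,Y \right)} = - \frac{Y}{2} - \frac{g}{2}$ ($n{\left(g,Y \right)} = - \frac{g + Y}{2} = - \frac{Y + g}{2} = - \frac{Y}{2} - \frac{g}{2}$)
$\left(2 \cdot 2 - 2\right) n{\left(63,-45 \right)} = \left(2 \cdot 2 - 2\right) \left(\left(- \frac{1}{2}\right) \left(-45\right) - \frac{63}{2}\right) = \left(4 - 2\right) \left(\frac{45}{2} - \frac{63}{2}\right) = 2 \left(-9\right) = -18$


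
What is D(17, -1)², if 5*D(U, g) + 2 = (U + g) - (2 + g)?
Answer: 169/25 ≈ 6.7600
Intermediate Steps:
D(U, g) = -⅘ + U/5 (D(U, g) = -⅖ + ((U + g) - (2 + g))/5 = -⅖ + ((U + g) + (-2 - g))/5 = -⅖ + (-2 + U)/5 = -⅖ + (-⅖ + U/5) = -⅘ + U/5)
D(17, -1)² = (-⅘ + (⅕)*17)² = (-⅘ + 17/5)² = (13/5)² = 169/25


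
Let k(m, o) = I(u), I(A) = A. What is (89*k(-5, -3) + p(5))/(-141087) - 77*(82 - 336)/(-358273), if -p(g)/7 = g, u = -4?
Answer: -2619294803/50547662751 ≈ -0.051818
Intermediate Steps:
p(g) = -7*g
k(m, o) = -4
(89*k(-5, -3) + p(5))/(-141087) - 77*(82 - 336)/(-358273) = (89*(-4) - 7*5)/(-141087) - 77*(82 - 336)/(-358273) = (-356 - 35)*(-1/141087) - 77*(-254)*(-1/358273) = -391*(-1/141087) + 19558*(-1/358273) = 391/141087 - 19558/358273 = -2619294803/50547662751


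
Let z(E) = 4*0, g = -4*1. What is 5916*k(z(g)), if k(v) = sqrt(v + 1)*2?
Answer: 11832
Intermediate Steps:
g = -4
z(E) = 0
k(v) = 2*sqrt(1 + v) (k(v) = sqrt(1 + v)*2 = 2*sqrt(1 + v))
5916*k(z(g)) = 5916*(2*sqrt(1 + 0)) = 5916*(2*sqrt(1)) = 5916*(2*1) = 5916*2 = 11832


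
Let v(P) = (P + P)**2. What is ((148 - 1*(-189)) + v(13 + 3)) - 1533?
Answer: -172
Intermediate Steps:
v(P) = 4*P**2 (v(P) = (2*P)**2 = 4*P**2)
((148 - 1*(-189)) + v(13 + 3)) - 1533 = ((148 - 1*(-189)) + 4*(13 + 3)**2) - 1533 = ((148 + 189) + 4*16**2) - 1533 = (337 + 4*256) - 1533 = (337 + 1024) - 1533 = 1361 - 1533 = -172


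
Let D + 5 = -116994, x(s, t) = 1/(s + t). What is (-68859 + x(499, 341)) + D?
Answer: -156120719/840 ≈ -1.8586e+5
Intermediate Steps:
D = -116999 (D = -5 - 116994 = -116999)
(-68859 + x(499, 341)) + D = (-68859 + 1/(499 + 341)) - 116999 = (-68859 + 1/840) - 116999 = -57841559/840 - 116999 = -156120719/840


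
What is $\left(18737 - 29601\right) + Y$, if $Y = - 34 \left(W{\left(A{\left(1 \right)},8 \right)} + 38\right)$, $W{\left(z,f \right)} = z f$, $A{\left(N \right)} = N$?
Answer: $-12428$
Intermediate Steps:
$W{\left(z,f \right)} = f z$
$Y = -1564$ ($Y = - 34 \left(8 \cdot 1 + 38\right) = - 34 \left(8 + 38\right) = \left(-34\right) 46 = -1564$)
$\left(18737 - 29601\right) + Y = \left(18737 - 29601\right) - 1564 = -10864 - 1564 = -12428$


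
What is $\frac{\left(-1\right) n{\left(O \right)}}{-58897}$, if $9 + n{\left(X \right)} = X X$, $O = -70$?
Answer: $\frac{4891}{58897} \approx 0.083043$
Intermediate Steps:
$n{\left(X \right)} = -9 + X^{2}$ ($n{\left(X \right)} = -9 + X X = -9 + X^{2}$)
$\frac{\left(-1\right) n{\left(O \right)}}{-58897} = \frac{\left(-1\right) \left(-9 + \left(-70\right)^{2}\right)}{-58897} = - (-9 + 4900) \left(- \frac{1}{58897}\right) = \left(-1\right) 4891 \left(- \frac{1}{58897}\right) = \left(-4891\right) \left(- \frac{1}{58897}\right) = \frac{4891}{58897}$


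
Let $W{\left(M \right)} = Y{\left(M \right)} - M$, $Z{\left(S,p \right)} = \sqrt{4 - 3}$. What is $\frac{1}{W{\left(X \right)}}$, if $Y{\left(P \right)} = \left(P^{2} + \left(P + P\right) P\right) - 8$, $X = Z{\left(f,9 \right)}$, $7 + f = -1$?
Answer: $- \frac{1}{6} \approx -0.16667$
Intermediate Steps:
$f = -8$ ($f = -7 - 1 = -8$)
$Z{\left(S,p \right)} = 1$ ($Z{\left(S,p \right)} = \sqrt{1} = 1$)
$X = 1$
$Y{\left(P \right)} = -8 + 3 P^{2}$ ($Y{\left(P \right)} = \left(P^{2} + 2 P P\right) - 8 = \left(P^{2} + 2 P^{2}\right) - 8 = 3 P^{2} - 8 = -8 + 3 P^{2}$)
$W{\left(M \right)} = -8 - M + 3 M^{2}$ ($W{\left(M \right)} = \left(-8 + 3 M^{2}\right) - M = -8 - M + 3 M^{2}$)
$\frac{1}{W{\left(X \right)}} = \frac{1}{-8 - 1 + 3 \cdot 1^{2}} = \frac{1}{-8 - 1 + 3 \cdot 1} = \frac{1}{-8 - 1 + 3} = \frac{1}{-6} = - \frac{1}{6}$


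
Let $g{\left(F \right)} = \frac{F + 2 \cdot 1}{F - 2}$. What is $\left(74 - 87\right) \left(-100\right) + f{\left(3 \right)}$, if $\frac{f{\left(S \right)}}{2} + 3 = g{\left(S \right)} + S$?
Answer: $1310$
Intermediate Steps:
$g{\left(F \right)} = \frac{2 + F}{-2 + F}$ ($g{\left(F \right)} = \frac{F + 2}{-2 + F} = \frac{2 + F}{-2 + F}$)
$f{\left(S \right)} = -6 + 2 S + \frac{2 \left(2 + S\right)}{-2 + S}$ ($f{\left(S \right)} = -6 + 2 \left(\frac{2 + S}{-2 + S} + S\right) = -6 + 2 \left(S + \frac{2 + S}{-2 + S}\right) = -6 + \left(2 S + \frac{2 \left(2 + S\right)}{-2 + S}\right) = -6 + 2 S + \frac{2 \left(2 + S\right)}{-2 + S}$)
$\left(74 - 87\right) \left(-100\right) + f{\left(3 \right)} = \left(74 - 87\right) \left(-100\right) + \frac{2 \left(8 + 3^{2} - 12\right)}{-2 + 3} = \left(-13\right) \left(-100\right) + \frac{2 \left(8 + 9 - 12\right)}{1} = 1300 + 2 \cdot 1 \cdot 5 = 1300 + 10 = 1310$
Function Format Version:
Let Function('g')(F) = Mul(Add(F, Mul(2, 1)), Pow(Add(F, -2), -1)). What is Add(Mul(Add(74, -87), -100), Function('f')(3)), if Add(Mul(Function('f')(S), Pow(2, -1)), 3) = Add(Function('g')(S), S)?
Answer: 1310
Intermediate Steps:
Function('g')(F) = Mul(Pow(Add(-2, F), -1), Add(2, F)) (Function('g')(F) = Mul(Add(F, 2), Pow(Add(-2, F), -1)) = Mul(Add(2, F), Pow(Add(-2, F), -1)) = Mul(Pow(Add(-2, F), -1), Add(2, F)))
Function('f')(S) = Add(-6, Mul(2, S), Mul(2, Pow(Add(-2, S), -1), Add(2, S))) (Function('f')(S) = Add(-6, Mul(2, Add(Mul(Pow(Add(-2, S), -1), Add(2, S)), S))) = Add(-6, Mul(2, Add(S, Mul(Pow(Add(-2, S), -1), Add(2, S))))) = Add(-6, Add(Mul(2, S), Mul(2, Pow(Add(-2, S), -1), Add(2, S)))) = Add(-6, Mul(2, S), Mul(2, Pow(Add(-2, S), -1), Add(2, S))))
Add(Mul(Add(74, -87), -100), Function('f')(3)) = Add(Mul(Add(74, -87), -100), Mul(2, Pow(Add(-2, 3), -1), Add(8, Pow(3, 2), Mul(-4, 3)))) = Add(Mul(-13, -100), Mul(2, Pow(1, -1), Add(8, 9, -12))) = Add(1300, Mul(2, 1, 5)) = Add(1300, 10) = 1310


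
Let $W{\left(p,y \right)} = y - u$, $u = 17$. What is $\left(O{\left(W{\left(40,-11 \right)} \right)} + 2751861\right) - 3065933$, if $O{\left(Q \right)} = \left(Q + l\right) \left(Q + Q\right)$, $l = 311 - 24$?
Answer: $-328576$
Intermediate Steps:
$l = 287$
$W{\left(p,y \right)} = -17 + y$ ($W{\left(p,y \right)} = y - 17 = -17 + y$)
$O{\left(Q \right)} = 2 Q \left(287 + Q\right)$ ($O{\left(Q \right)} = \left(Q + 287\right) \left(Q + Q\right) = \left(287 + Q\right) 2 Q = 2 Q \left(287 + Q\right)$)
$\left(O{\left(W{\left(40,-11 \right)} \right)} + 2751861\right) - 3065933 = \left(2 \left(-17 - 11\right) \left(287 - 28\right) + 2751861\right) - 3065933 = \left(2 \left(-28\right) \left(287 - 28\right) + 2751861\right) - 3065933 = \left(2 \left(-28\right) 259 + 2751861\right) - 3065933 = \left(-14504 + 2751861\right) - 3065933 = 2737357 - 3065933 = -328576$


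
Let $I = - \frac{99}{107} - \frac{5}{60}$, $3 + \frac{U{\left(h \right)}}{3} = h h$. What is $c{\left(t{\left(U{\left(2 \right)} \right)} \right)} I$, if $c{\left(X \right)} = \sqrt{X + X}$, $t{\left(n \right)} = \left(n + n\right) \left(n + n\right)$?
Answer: $- \frac{1295 \sqrt{2}}{214} \approx -8.558$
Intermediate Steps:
$U{\left(h \right)} = -9 + 3 h^{2}$ ($U{\left(h \right)} = -9 + 3 h h = -9 + 3 h^{2}$)
$t{\left(n \right)} = 4 n^{2}$ ($t{\left(n \right)} = 2 n 2 n = 4 n^{2}$)
$c{\left(X \right)} = \sqrt{2} \sqrt{X}$ ($c{\left(X \right)} = \sqrt{2 X} = \sqrt{2} \sqrt{X}$)
$I = - \frac{1295}{1284}$ ($I = \left(-99\right) \frac{1}{107} - \frac{1}{12} = - \frac{99}{107} - \frac{1}{12} = - \frac{1295}{1284} \approx -1.0086$)
$c{\left(t{\left(U{\left(2 \right)} \right)} \right)} I = \sqrt{2} \sqrt{4 \left(-9 + 3 \cdot 2^{2}\right)^{2}} \left(- \frac{1295}{1284}\right) = \sqrt{2} \sqrt{4 \left(-9 + 3 \cdot 4\right)^{2}} \left(- \frac{1295}{1284}\right) = \sqrt{2} \sqrt{4 \left(-9 + 12\right)^{2}} \left(- \frac{1295}{1284}\right) = \sqrt{2} \sqrt{4 \cdot 3^{2}} \left(- \frac{1295}{1284}\right) = \sqrt{2} \sqrt{4 \cdot 9} \left(- \frac{1295}{1284}\right) = \sqrt{2} \sqrt{36} \left(- \frac{1295}{1284}\right) = \sqrt{2} \cdot 6 \left(- \frac{1295}{1284}\right) = 6 \sqrt{2} \left(- \frac{1295}{1284}\right) = - \frac{1295 \sqrt{2}}{214}$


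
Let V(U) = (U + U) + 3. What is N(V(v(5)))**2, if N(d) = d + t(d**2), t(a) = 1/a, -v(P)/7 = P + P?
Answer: 6611851107904/352275361 ≈ 18769.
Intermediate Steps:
v(P) = -14*P (v(P) = -7*(P + P) = -14*P)
V(U) = 3 + 2*U (V(U) = 2*U + 3 = 3 + 2*U)
N(d) = d + d**(-2) (N(d) = d + 1/(d**2) = d + d**(-2))
N(V(v(5)))**2 = ((3 + 2*(-14*5)) + (3 + 2*(-14*5))**(-2))**2 = ((3 + 2*(-70)) + (3 + 2*(-70))**(-2))**2 = ((3 - 140) + (3 - 140)**(-2))**2 = (-137 + (-137)**(-2))**2 = (-137 + 1/18769)**2 = (-2571352/18769)**2 = 6611851107904/352275361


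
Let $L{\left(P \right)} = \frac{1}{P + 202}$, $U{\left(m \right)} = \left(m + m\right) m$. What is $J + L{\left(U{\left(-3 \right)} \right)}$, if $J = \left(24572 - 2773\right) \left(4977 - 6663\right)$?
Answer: $- \frac{8085685079}{220} \approx -3.6753 \cdot 10^{7}$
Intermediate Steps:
$J = -36753114$ ($J = 21799 \left(-1686\right) = -36753114$)
$U{\left(m \right)} = 2 m^{2}$ ($U{\left(m \right)} = 2 m m = 2 m^{2}$)
$L{\left(P \right)} = \frac{1}{202 + P}$
$J + L{\left(U{\left(-3 \right)} \right)} = -36753114 + \frac{1}{202 + 2 \left(-3\right)^{2}} = -36753114 + \frac{1}{202 + 2 \cdot 9} = -36753114 + \frac{1}{202 + 18} = -36753114 + \frac{1}{220} = - \frac{8085685079}{220}$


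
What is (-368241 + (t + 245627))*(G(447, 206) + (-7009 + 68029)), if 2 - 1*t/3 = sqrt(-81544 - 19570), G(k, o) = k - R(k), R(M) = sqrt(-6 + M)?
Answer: -7533771168 - 184338*I*sqrt(101114) ≈ -7.5338e+9 - 5.8617e+7*I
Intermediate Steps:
G(k, o) = k - sqrt(-6 + k)
t = 6 - 3*I*sqrt(101114) (t = 6 - 3*sqrt(-81544 - 19570) = 6 - 3*I*sqrt(101114) ≈ 6.0 - 953.95*I)
(-368241 + (t + 245627))*(G(447, 206) + (-7009 + 68029)) = (-368241 + ((6 - 3*I*sqrt(101114)) + 245627))*((447 - sqrt(-6 + 447)) + (-7009 + 68029)) = (-368241 + (245633 - 3*I*sqrt(101114)))*((447 - sqrt(441)) + 61020) = (-122608 - 3*I*sqrt(101114))*((447 - 1*21) + 61020) = (-122608 - 3*I*sqrt(101114))*((447 - 21) + 61020) = (-122608 - 3*I*sqrt(101114))*(426 + 61020) = (-122608 - 3*I*sqrt(101114))*61446 = -7533771168 - 184338*I*sqrt(101114)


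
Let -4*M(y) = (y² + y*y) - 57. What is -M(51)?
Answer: 5145/4 ≈ 1286.3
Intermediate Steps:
M(y) = 57/4 - y²/2 (M(y) = -((y² + y*y) - 57)/4 = -((y² + y²) - 57)/4 = -(2*y² - 57)/4 = -(-57 + 2*y²)/4 = 57/4 - y²/2)
-M(51) = -(57/4 - ½*51²) = -(57/4 - ½*2601) = -(57/4 - 2601/2) = -1*(-5145/4) = 5145/4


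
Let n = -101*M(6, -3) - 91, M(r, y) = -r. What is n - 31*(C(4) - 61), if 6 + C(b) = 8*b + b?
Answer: 1476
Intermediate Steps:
C(b) = -6 + 9*b (C(b) = -6 + (8*b + b) = -6 + 9*b)
n = 515 (n = -(-101)*6 - 91 = -101*(-6) - 91 = 606 - 91 = 515)
n - 31*(C(4) - 61) = 515 - 31*((-6 + 9*4) - 61) = 515 - 31*((-6 + 36) - 61) = 515 - 31*(30 - 61) = 515 - 31*(-31) = 515 + 961 = 1476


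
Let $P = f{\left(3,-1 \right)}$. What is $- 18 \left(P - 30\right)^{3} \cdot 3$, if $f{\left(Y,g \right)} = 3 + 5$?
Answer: $574992$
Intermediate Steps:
$f{\left(Y,g \right)} = 8$
$P = 8$
$- 18 \left(P - 30\right)^{3} \cdot 3 = - 18 \left(8 - 30\right)^{3} \cdot 3 = - 18 \left(-22\right)^{3} \cdot 3 = \left(-18\right) \left(-10648\right) 3 = 191664 \cdot 3 = 574992$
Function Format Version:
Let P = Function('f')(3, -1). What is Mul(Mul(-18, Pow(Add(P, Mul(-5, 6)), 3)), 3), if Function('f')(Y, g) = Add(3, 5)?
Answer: 574992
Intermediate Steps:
Function('f')(Y, g) = 8
P = 8
Mul(Mul(-18, Pow(Add(P, Mul(-5, 6)), 3)), 3) = Mul(Mul(-18, Pow(Add(8, Mul(-5, 6)), 3)), 3) = Mul(Mul(-18, Pow(Add(8, -30), 3)), 3) = Mul(Mul(-18, Pow(-22, 3)), 3) = Mul(Mul(-18, -10648), 3) = Mul(191664, 3) = 574992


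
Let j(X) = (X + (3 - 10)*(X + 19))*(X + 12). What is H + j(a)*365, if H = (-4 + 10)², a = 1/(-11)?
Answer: -69662099/121 ≈ -5.7572e+5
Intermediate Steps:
a = -1/11 ≈ -0.090909
H = 36 (H = 6² = 36)
j(X) = (-133 - 6*X)*(12 + X) (j(X) = (X - 7*(19 + X))*(12 + X) = (X + (-133 - 7*X))*(12 + X) = (-133 - 6*X)*(12 + X))
H + j(a)*365 = 36 + (-1596 - 205*(-1/11) - 6*(-1/11)²)*365 = 36 + (-1596 + 205/11 - 6*1/121)*365 = 36 + (-1596 + 205/11 - 6/121)*365 = 36 - 190867/121*365 = 36 - 69666455/121 = -69662099/121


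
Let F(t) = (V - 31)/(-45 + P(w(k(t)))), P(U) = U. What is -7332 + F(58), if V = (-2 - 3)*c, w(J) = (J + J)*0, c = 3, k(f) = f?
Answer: -329894/45 ≈ -7331.0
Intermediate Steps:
w(J) = 0 (w(J) = (2*J)*0 = 0)
V = -15 (V = (-2 - 3)*3 = -5*3 = -15)
F(t) = 46/45 (F(t) = (-15 - 31)/(-45 + 0) = -46/(-45) = -46*(-1/45) = 46/45)
-7332 + F(58) = -7332 + 46/45 = -329894/45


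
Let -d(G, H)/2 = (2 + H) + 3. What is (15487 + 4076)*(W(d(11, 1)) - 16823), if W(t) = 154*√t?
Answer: -329108349 + 6025404*I*√3 ≈ -3.2911e+8 + 1.0436e+7*I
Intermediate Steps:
d(G, H) = -10 - 2*H (d(G, H) = -2*((2 + H) + 3) = -2*(5 + H) = -10 - 2*H)
(15487 + 4076)*(W(d(11, 1)) - 16823) = (15487 + 4076)*(154*√(-10 - 2*1) - 16823) = 19563*(154*√(-10 - 2) - 16823) = 19563*(154*√(-12) - 16823) = 19563*(154*(2*I*√3) - 16823) = 19563*(308*I*√3 - 16823) = 19563*(-16823 + 308*I*√3) = -329108349 + 6025404*I*√3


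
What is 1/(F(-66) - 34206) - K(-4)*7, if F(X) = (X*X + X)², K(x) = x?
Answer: 514357033/18369894 ≈ 28.000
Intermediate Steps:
F(X) = (X + X²)² (F(X) = (X² + X)² = (X + X²)²)
1/(F(-66) - 34206) - K(-4)*7 = 1/((-66)²*(1 - 66)² - 34206) - (-4)*7 = 1/(4356*(-65)² - 34206) - 1*(-28) = 1/(4356*4225 - 34206) + 28 = 1/(18404100 - 34206) + 28 = 1/18369894 + 28 = 514357033/18369894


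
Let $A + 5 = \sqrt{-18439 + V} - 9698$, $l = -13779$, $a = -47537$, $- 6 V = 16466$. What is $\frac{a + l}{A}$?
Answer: $\frac{57575724}{9113167} + \frac{306580 i \sqrt{7626}}{282508177} \approx 6.3179 + 0.094768 i$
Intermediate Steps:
$V = - \frac{8233}{3}$ ($V = \left(- \frac{1}{6}\right) 16466 = - \frac{8233}{3} \approx -2744.3$)
$A = -9703 + \frac{5 i \sqrt{7626}}{3}$ ($A = -5 - \left(9698 - \sqrt{-18439 - \frac{8233}{3}}\right) = -5 - \left(9698 - \sqrt{- \frac{63550}{3}}\right) = -5 - \left(9698 - \frac{5 i \sqrt{7626}}{3}\right) = -9703 + \frac{5 i \sqrt{7626}}{3} \approx -9703.0 + 145.54 i$)
$\frac{a + l}{A} = \frac{-47537 - 13779}{-9703 + \frac{5 i \sqrt{7626}}{3}} = - \frac{61316}{-9703 + \frac{5 i \sqrt{7626}}{3}}$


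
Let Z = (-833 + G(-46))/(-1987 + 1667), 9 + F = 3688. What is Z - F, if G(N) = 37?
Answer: -294121/80 ≈ -3676.5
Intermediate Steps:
F = 3679 (F = -9 + 3688 = 3679)
Z = 199/80 (Z = (-833 + 37)/(-1987 + 1667) = -796/(-320) = -796*(-1/320) = 199/80 ≈ 2.4875)
Z - F = 199/80 - 1*3679 = 199/80 - 3679 = -294121/80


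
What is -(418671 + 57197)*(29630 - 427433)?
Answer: 189301718004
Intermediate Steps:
-(418671 + 57197)*(29630 - 427433) = -475868*(-397803) = -1*(-189301718004) = 189301718004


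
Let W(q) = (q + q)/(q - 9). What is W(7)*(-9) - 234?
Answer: -171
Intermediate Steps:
W(q) = 2*q/(-9 + q) (W(q) = (2*q)/(-9 + q) = 2*q/(-9 + q))
W(7)*(-9) - 234 = (2*7/(-9 + 7))*(-9) - 234 = (2*7/(-2))*(-9) - 234 = (2*7*(-½))*(-9) - 234 = -7*(-9) - 234 = 63 - 234 = -171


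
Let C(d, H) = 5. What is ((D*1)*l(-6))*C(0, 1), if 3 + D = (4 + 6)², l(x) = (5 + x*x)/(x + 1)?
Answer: -3977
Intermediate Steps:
l(x) = (5 + x²)/(1 + x)
D = 97 (D = -3 + (4 + 6)² = -3 + 10² = -3 + 100 = 97)
((D*1)*l(-6))*C(0, 1) = ((97*1)*((5 + (-6)²)/(1 - 6)))*5 = (97*((5 + 36)/(-5)))*5 = (97*(-⅕*41))*5 = (97*(-41/5))*5 = -3977/5*5 = -3977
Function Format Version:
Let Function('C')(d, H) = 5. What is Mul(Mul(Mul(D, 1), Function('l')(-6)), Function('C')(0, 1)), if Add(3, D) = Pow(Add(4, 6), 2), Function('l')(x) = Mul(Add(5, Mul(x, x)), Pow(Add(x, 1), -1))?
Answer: -3977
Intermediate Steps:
Function('l')(x) = Mul(Pow(Add(1, x), -1), Add(5, Pow(x, 2))) (Function('l')(x) = Mul(Add(5, Pow(x, 2)), Pow(Add(1, x), -1)) = Mul(Pow(Add(1, x), -1), Add(5, Pow(x, 2))))
D = 97 (D = Add(-3, Pow(Add(4, 6), 2)) = Add(-3, Pow(10, 2)) = Add(-3, 100) = 97)
Mul(Mul(Mul(D, 1), Function('l')(-6)), Function('C')(0, 1)) = Mul(Mul(Mul(97, 1), Mul(Pow(Add(1, -6), -1), Add(5, Pow(-6, 2)))), 5) = Mul(Mul(97, Mul(Pow(-5, -1), Add(5, 36))), 5) = Mul(Mul(97, Mul(Rational(-1, 5), 41)), 5) = Mul(Mul(97, Rational(-41, 5)), 5) = Mul(Rational(-3977, 5), 5) = -3977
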